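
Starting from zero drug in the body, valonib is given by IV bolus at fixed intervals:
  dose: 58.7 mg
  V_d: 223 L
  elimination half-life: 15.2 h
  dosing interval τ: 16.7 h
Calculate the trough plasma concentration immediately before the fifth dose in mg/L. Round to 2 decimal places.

C₀ per dose = Dose / Vd = 58.7 / 223 = 0.2632 mg/L
k = ln2 / t½ = 0.693147 / 15.2 = 0.04560 h⁻¹
Fraction remaining after one interval: r = e^(−kτ) = e^(−0.04560 × 16.7) = 0.4670
Before dose 5, 4 doses have been given (aged 1τ, 2τ, 3τ, 4τ).
C_trough = C₀ × (r + r² + … + r^4) = C₀ × r(1−r^4)/(1−r)
        = 0.2632 × 0.4670 × (1 − 0.04756) / (1 − 0.4670) = 0.2196 mg/L

0.22 mg/L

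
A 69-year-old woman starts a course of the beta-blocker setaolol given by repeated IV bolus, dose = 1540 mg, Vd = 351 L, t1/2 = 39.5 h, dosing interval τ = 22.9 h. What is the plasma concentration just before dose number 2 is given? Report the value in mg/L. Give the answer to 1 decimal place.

C₀ per dose = Dose / Vd = 1540 / 351 = 4.387 mg/L
k = ln2 / t½ = 0.693147 / 39.5 = 0.01755 h⁻¹
Fraction remaining after one interval: r = e^(−kτ) = e^(−0.01755 × 22.9) = 0.6691
Before dose 2, 1 dose has been given (aged 1τ).
C_trough = C₀ × r = 4.387 × 0.6691 = 2.935 mg/L

2.9 mg/L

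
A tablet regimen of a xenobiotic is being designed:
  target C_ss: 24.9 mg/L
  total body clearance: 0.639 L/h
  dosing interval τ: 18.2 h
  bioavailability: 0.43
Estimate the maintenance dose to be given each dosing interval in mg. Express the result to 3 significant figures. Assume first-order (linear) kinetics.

673 mg

At steady state, F × (Dose/τ) = Css × CL.
Dose = Css × CL × τ / F = 24.9 × 0.6390 × 18.2 / 0.43 = 673.4 mg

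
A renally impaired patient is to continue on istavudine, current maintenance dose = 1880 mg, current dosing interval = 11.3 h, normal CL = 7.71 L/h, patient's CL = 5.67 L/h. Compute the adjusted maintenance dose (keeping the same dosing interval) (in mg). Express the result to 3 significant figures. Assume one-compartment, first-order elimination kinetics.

1380 mg

To keep the same average steady-state level, dosing rate must scale with clearance.
CL ratio = 5.67 / 7.71 = 0.7354
New dose (same interval) = 1880 × 0.7354 = 1383 mg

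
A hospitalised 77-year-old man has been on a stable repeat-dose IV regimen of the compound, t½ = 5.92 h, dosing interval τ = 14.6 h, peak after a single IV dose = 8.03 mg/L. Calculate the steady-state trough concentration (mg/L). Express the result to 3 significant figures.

1.77 mg/L

k = ln2 / t½ = 0.693147 / 5.92 = 0.1171 h⁻¹
e^(−kτ) = e^(−0.1171 × 14.6) = 0.1809
Accumulation ratio R = 1 / (1 − e^(−kτ)) = 1 / (1 − 0.1809) = 1.221
Steady-state trough = C₀ × R × e^(−kτ) = 8.03 × 1.221 × 0.1809 = 1.774 mg/L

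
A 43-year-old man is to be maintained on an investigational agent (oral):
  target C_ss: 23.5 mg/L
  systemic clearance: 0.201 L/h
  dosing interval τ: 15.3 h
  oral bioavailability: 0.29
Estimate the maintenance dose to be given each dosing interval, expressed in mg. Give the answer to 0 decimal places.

At steady state, F × (Dose/τ) = Css × CL.
Dose = Css × CL × τ / F = 23.5 × 0.2010 × 15.3 / 0.29 = 249.2 mg

249 mg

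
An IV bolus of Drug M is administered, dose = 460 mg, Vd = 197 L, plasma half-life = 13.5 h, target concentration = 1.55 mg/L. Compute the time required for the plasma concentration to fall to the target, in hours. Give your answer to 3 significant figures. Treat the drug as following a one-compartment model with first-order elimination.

C₀ = Dose / Vd = 460.0 / 197 = 2.335 mg/L
k = ln2 / t½ = 0.693147 / 13.5 = 0.05134 h⁻¹
t = ln(C₀ / C) / k = ln(2.335 / 1.55) / 0.05134
  = ln(1.506) / 0.05134 = 0.4095 / 0.05134 = 7.976 h

7.98 h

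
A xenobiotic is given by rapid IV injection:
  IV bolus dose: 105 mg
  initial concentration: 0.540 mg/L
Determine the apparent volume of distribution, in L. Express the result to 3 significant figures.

194 L

Vd = Dose / C₀ = 105.0 / 0.540 = 194.4 L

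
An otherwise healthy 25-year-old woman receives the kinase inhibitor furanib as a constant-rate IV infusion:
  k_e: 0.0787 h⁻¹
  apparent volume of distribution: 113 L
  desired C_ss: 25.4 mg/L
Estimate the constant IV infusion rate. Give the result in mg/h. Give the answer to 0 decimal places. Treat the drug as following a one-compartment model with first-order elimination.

226 mg/h

CL = k × Vd = 0.07870 × 113 = 8.893 L/h
At steady state, infusion rate R₀ = Css × CL = 25.4 × 8.893 = 225.9 mg/h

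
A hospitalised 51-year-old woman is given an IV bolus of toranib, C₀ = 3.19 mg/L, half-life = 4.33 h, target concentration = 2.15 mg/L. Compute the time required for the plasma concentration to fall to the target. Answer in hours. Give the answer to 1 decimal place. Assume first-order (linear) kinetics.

2.5 h

k = ln2 / t½ = 0.693147 / 4.33 = 0.1601 h⁻¹
t = ln(C₀ / C) / k = ln(3.190 / 2.15) / 0.1601
  = ln(1.484) / 0.1601 = 0.3947 / 0.1601 = 2.465 h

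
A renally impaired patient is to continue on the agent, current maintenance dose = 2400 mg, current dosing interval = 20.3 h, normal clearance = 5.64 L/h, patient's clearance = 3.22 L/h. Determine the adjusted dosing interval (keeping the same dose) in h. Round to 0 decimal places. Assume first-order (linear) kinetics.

36 h

To keep the same average steady-state level, dosing rate must scale with clearance.
CL ratio = 3.22 / 5.64 = 0.5709
New interval (same dose) = 20.3 / 0.5709 = 35.56 h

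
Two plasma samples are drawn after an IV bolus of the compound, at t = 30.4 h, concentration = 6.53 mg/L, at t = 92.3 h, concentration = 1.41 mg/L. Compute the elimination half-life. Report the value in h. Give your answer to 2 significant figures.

28 h

k = ln(C₁/C₂) / (t₂ − t₁) = ln(6.53/1.41) / (92.3 − 30.4)
  = 1.533 / 61.90 = 0.02477 h⁻¹
t½ = ln2 / k = 0.693147 / 0.02477 = 27.98 h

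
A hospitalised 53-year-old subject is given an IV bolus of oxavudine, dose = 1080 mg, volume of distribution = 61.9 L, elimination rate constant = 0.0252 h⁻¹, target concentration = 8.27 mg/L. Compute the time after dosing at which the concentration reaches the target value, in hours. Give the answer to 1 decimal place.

C₀ = Dose / Vd = 1080 / 61.9 = 17.45 mg/L
t = ln(C₀ / C) / k = ln(17.45 / 8.27) / 0.02520
  = ln(2.110) / 0.02520 = 0.7467 / 0.02520 = 29.63 h

29.6 h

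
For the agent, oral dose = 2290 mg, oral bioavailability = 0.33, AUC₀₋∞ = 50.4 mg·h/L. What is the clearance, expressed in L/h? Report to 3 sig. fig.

CL = F·Dose / AUC = 0.33 × 2290 / 50.4 = 14.99 L/h

15.0 L/h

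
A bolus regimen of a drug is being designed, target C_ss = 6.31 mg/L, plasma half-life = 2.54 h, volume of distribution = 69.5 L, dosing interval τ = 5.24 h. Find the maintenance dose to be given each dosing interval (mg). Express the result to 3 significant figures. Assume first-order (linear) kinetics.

627 mg

k = ln2 / t½ = 0.693147 / 2.54 = 0.2729 h⁻¹
CL = k × Vd = 0.2729 × 69.5 = 18.97 L/h
At steady state, Dose/τ = Css × CL.
Dose = Css × CL × τ = 6.31 × 18.97 × 5.24 = 627.2 mg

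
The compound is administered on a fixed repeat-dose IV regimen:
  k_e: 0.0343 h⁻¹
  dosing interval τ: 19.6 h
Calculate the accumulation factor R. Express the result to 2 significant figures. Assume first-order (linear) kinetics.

e^(−kτ) = e^(−0.03430 × 19.6) = 0.5105
Accumulation ratio R = 1 / (1 − e^(−kτ)) = 1 / (1 − 0.5105) = 2.043

2.0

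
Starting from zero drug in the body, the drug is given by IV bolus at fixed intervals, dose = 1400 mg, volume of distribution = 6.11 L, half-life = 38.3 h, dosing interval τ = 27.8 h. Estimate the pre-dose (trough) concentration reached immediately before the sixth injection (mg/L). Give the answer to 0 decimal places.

322 mg/L

C₀ per dose = Dose / Vd = 1400 / 6.11 = 229.1 mg/L
k = ln2 / t½ = 0.693147 / 38.3 = 0.01810 h⁻¹
Fraction remaining after one interval: r = e^(−kτ) = e^(−0.01810 × 27.8) = 0.6046
Before dose 6, 5 doses have been given (aged 1τ, 2τ, 3τ, 4τ, 5τ).
C_trough = C₀ × (r + r² + … + r^5) = C₀ × r(1−r^5)/(1−r)
        = 229.1 × 0.6046 × (1 − 0.08079) / (1 − 0.6046) = 322.0 mg/L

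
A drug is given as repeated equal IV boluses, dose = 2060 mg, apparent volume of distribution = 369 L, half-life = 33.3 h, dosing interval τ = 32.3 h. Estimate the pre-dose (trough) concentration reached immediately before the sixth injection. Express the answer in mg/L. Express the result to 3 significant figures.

5.62 mg/L

C₀ per dose = Dose / Vd = 2060 / 369 = 5.583 mg/L
k = ln2 / t½ = 0.693147 / 33.3 = 0.02082 h⁻¹
Fraction remaining after one interval: r = e^(−kτ) = e^(−0.02082 × 32.3) = 0.5104
Before dose 6, 5 doses have been given (aged 1τ, 2τ, 3τ, 4τ, 5τ).
C_trough = C₀ × (r + r² + … + r^5) = C₀ × r(1−r^5)/(1−r)
        = 5.583 × 0.5104 × (1 − 0.03464) / (1 − 0.5104) = 5.619 mg/L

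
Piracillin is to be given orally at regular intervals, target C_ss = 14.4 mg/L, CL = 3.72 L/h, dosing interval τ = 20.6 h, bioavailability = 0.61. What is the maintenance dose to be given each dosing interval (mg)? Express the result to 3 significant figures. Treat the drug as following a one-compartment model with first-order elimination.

At steady state, F × (Dose/τ) = Css × CL.
Dose = Css × CL × τ / F = 14.4 × 3.720 × 20.6 / 0.61 = 1809 mg

1810 mg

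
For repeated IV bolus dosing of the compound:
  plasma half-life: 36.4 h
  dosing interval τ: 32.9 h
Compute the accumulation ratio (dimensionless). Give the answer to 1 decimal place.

k = ln2 / t½ = 0.693147 / 36.4 = 0.01904 h⁻¹
e^(−kτ) = e^(−0.01904 × 32.9) = 0.5345
Accumulation ratio R = 1 / (1 − e^(−kτ)) = 1 / (1 − 0.5345) = 2.148

2.1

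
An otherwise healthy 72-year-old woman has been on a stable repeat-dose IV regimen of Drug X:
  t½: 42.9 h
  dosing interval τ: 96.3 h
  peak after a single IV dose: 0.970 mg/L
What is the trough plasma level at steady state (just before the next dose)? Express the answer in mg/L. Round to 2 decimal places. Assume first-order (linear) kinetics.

k = ln2 / t½ = 0.693147 / 42.9 = 0.01616 h⁻¹
e^(−kτ) = e^(−0.01616 × 96.3) = 0.2109
Accumulation ratio R = 1 / (1 − e^(−kτ)) = 1 / (1 − 0.2109) = 1.267
Steady-state trough = C₀ × R × e^(−kτ) = 0.970 × 1.267 × 0.2109 = 0.2592 mg/L

0.26 mg/L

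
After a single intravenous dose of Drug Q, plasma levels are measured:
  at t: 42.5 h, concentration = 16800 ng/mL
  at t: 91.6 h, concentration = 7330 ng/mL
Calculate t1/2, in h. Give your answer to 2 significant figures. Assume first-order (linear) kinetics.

k = ln(C₁/C₂) / (t₂ − t₁) = ln(16800/7330) / (91.6 − 42.5)
  = 0.8294 / 49.10 = 0.01689 h⁻¹
t½ = ln2 / k = 0.693147 / 0.01689 = 41.04 h

41 h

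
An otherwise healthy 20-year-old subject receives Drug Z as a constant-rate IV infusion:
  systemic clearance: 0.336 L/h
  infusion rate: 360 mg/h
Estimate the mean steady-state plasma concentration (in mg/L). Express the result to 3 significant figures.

At steady state Css = R₀ / CL = 360 / 0.3360 = 1071 mg/L

1070 mg/L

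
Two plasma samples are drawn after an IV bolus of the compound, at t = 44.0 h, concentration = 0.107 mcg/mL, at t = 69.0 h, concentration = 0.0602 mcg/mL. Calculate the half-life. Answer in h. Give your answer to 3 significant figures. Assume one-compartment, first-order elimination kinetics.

30.1 h

k = ln(C₁/C₂) / (t₂ − t₁) = ln(0.107/0.0602) / (69.0 − 44.0)
  = 0.5752 / 25.00 = 0.02301 h⁻¹
t½ = ln2 / k = 0.693147 / 0.02301 = 30.12 h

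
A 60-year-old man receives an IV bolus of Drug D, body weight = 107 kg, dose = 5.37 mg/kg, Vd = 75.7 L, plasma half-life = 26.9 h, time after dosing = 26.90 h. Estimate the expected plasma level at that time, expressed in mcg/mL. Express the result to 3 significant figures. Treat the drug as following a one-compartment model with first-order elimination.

3.80 mcg/mL

Total dose = 5.37 × 107 = 574.6 mg
C₀ = Dose / Vd = 574.6 / 75.7 = 7.590 mg/L
k = ln2 / t½ = 0.693147 / 26.9 = 0.02577 h⁻¹
t / t½ = 26.90 / 26.9 = 1 half-lives
C = C₀ × (1/2)^1 = 7.590 × 0.5000 = 3.795 mg/L
(3.795 mg/L = 3.795 mcg/mL)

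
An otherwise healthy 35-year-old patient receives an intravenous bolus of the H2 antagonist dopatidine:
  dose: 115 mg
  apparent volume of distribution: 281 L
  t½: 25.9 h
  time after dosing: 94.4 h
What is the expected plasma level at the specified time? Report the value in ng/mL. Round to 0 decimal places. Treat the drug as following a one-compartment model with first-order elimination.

C₀ = Dose / Vd = 115.0 / 281 = 0.4093 mg/L
k = ln2 / t½ = 0.693147 / 25.9 = 0.02676 h⁻¹
C = C₀ · e^(−k·t) = 0.4093 × e^(−0.02676 × 94.4)
  = 0.4093 × 0.07997 = 0.03273 mg/L
Convert: 0.03273 mg/L × 1000 = 32.73 ng/mL

33 ng/mL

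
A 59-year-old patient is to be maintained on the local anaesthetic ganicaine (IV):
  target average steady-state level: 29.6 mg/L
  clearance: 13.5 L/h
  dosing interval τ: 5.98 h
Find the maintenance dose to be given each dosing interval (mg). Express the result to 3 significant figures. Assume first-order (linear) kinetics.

At steady state, Dose/τ = Css × CL.
Dose = Css × CL × τ = 29.6 × 13.50 × 5.98 = 2390 mg

2390 mg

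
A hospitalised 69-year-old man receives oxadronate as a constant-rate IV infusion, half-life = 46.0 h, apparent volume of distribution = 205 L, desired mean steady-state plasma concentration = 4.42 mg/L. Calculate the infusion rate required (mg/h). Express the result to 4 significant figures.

13.65 mg/h

k = ln2 / t½ = 0.693147 / 46.0 = 0.01507 h⁻¹
CL = k × Vd = 0.01507 × 205 = 3.089 L/h
At steady state, infusion rate R₀ = Css × CL = 4.42 × 3.089 = 13.65 mg/h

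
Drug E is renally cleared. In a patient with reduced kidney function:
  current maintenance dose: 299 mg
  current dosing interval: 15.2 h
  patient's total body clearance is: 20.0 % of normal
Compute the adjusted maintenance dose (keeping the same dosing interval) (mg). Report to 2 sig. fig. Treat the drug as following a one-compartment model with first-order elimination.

To keep the same average steady-state level, dosing rate must scale with clearance.
CL ratio = 20.0 / 100 = 0.2000
New dose (same interval) = 299 × 0.2000 = 59.80 mg

60 mg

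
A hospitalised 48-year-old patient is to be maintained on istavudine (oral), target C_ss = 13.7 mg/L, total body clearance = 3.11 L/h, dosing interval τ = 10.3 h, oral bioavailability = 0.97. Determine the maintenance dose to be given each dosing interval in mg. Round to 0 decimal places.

452 mg

At steady state, F × (Dose/τ) = Css × CL.
Dose = Css × CL × τ / F = 13.7 × 3.110 × 10.3 / 0.97 = 452.4 mg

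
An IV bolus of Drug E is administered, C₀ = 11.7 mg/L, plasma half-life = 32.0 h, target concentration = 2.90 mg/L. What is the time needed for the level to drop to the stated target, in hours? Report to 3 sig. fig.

64.4 h

k = ln2 / t½ = 0.693147 / 32.0 = 0.02166 h⁻¹
t = ln(C₀ / C) / k = ln(11.70 / 2.90) / 0.02166
  = ln(4.034) / 0.02166 = 1.395 / 0.02166 = 64.40 h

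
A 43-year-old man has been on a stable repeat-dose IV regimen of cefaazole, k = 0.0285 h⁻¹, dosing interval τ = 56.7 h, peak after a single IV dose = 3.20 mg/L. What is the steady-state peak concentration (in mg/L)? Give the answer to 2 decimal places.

e^(−kτ) = e^(−0.02850 × 56.7) = 0.1987
Accumulation ratio R = 1 / (1 − e^(−kτ)) = 1 / (1 − 0.1987) = 1.248
Steady-state peak = C₀ × R = 3.20 × 1.248 = 3.994 mg/L

3.99 mg/L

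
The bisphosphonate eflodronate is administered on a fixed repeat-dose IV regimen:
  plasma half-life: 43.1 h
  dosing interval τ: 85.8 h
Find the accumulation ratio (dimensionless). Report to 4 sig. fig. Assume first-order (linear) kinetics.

1.336

k = ln2 / t½ = 0.693147 / 43.1 = 0.01608 h⁻¹
e^(−kτ) = e^(−0.01608 × 85.8) = 0.2517
Accumulation ratio R = 1 / (1 − e^(−kτ)) = 1 / (1 − 0.2517) = 1.336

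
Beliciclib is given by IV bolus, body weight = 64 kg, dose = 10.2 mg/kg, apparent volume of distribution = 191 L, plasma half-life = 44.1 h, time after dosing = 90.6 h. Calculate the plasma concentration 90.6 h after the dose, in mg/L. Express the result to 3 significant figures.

0.823 mg/L

Total dose = 10.2 × 64 = 652.8 mg
C₀ = Dose / Vd = 652.8 / 191 = 3.418 mg/L
k = ln2 / t½ = 0.693147 / 44.1 = 0.01572 h⁻¹
C = C₀ · e^(−k·t) = 3.418 × e^(−0.01572 × 90.6)
  = 3.418 × 0.2407 = 0.8227 mg/L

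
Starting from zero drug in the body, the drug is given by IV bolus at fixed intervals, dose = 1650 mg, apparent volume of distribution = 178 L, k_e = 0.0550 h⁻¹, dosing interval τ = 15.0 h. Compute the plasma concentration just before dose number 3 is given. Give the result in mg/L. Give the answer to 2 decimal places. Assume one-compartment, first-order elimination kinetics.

C₀ per dose = Dose / Vd = 1650 / 178 = 9.270 mg/L
Fraction remaining after one interval: r = e^(−kτ) = e^(−0.05500 × 15.0) = 0.4382
Before dose 3, 2 doses have been given (aged 1τ, 2τ).
C_trough = C₀ × (r + r²) = 9.270 × (0.4382 + 0.1920) = 5.842 mg/L

5.84 mg/L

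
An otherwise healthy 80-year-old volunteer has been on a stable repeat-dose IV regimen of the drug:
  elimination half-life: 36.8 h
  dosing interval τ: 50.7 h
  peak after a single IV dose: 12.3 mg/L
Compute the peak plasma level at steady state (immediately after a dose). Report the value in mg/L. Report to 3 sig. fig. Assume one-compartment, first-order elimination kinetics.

k = ln2 / t½ = 0.693147 / 36.8 = 0.01884 h⁻¹
e^(−kτ) = e^(−0.01884 × 50.7) = 0.3847
Accumulation ratio R = 1 / (1 − e^(−kτ)) = 1 / (1 − 0.3847) = 1.625
Steady-state peak = C₀ × R = 12.3 × 1.625 = 19.99 mg/L

20.0 mg/L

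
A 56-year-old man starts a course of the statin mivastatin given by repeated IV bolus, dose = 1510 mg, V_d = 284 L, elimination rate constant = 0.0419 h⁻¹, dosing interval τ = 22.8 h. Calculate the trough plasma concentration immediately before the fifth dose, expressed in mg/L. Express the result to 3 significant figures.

C₀ per dose = Dose / Vd = 1510 / 284 = 5.317 mg/L
Fraction remaining after one interval: r = e^(−kτ) = e^(−0.04190 × 22.8) = 0.3847
Before dose 5, 4 doses have been given (aged 1τ, 2τ, 3τ, 4τ).
C_trough = C₀ × (r + r² + … + r^4) = C₀ × r(1−r^4)/(1−r)
        = 5.317 × 0.3847 × (1 − 0.02190) / (1 − 0.3847) = 3.252 mg/L

3.25 mg/L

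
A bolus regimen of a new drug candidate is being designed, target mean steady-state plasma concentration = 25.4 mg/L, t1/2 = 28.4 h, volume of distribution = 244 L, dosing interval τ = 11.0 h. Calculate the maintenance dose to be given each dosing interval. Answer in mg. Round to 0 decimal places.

1664 mg

k = ln2 / t½ = 0.693147 / 28.4 = 0.02441 h⁻¹
CL = k × Vd = 0.02441 × 244 = 5.956 L/h
At steady state, Dose/τ = Css × CL.
Dose = Css × CL × τ = 25.4 × 5.956 × 11.0 = 1664 mg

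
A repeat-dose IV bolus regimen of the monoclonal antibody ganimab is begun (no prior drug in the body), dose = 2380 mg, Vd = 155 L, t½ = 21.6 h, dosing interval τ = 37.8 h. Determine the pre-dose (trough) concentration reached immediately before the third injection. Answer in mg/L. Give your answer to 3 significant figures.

5.92 mg/L

C₀ per dose = Dose / Vd = 2380 / 155 = 15.35 mg/L
k = ln2 / t½ = 0.693147 / 21.6 = 0.03209 h⁻¹
Fraction remaining after one interval: r = e^(−kτ) = e^(−0.03209 × 37.8) = 0.2973
Before dose 3, 2 doses have been given (aged 1τ, 2τ).
C_trough = C₀ × (r + r²) = 15.35 × (0.2973 + 0.08839) = 5.920 mg/L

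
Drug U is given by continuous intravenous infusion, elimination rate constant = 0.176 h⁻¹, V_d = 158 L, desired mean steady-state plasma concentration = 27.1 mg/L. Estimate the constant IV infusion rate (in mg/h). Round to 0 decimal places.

CL = k × Vd = 0.1760 × 158 = 27.81 L/h
At steady state, infusion rate R₀ = Css × CL = 27.1 × 27.81 = 753.7 mg/h

754 mg/h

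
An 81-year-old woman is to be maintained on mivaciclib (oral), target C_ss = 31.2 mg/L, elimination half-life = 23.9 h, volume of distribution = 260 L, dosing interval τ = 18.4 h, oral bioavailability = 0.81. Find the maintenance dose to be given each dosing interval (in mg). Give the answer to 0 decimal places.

5344 mg

k = ln2 / t½ = 0.693147 / 23.9 = 0.02900 h⁻¹
CL = k × Vd = 0.02900 × 260 = 7.540 L/h
At steady state, F × (Dose/τ) = Css × CL.
Dose = Css × CL × τ / F = 31.2 × 7.540 × 18.4 / 0.81 = 5344 mg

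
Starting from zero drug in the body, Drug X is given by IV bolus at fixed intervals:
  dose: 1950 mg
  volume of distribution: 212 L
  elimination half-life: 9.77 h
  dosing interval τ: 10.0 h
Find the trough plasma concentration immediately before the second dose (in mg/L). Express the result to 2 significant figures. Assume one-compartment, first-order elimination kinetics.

C₀ per dose = Dose / Vd = 1950 / 212 = 9.198 mg/L
k = ln2 / t½ = 0.693147 / 9.77 = 0.07095 h⁻¹
Fraction remaining after one interval: r = e^(−kτ) = e^(−0.07095 × 10.0) = 0.4919
Before dose 2, 1 dose has been given (aged 1τ).
C_trough = C₀ × r = 9.198 × 0.4919 = 4.524 mg/L

4.5 mg/L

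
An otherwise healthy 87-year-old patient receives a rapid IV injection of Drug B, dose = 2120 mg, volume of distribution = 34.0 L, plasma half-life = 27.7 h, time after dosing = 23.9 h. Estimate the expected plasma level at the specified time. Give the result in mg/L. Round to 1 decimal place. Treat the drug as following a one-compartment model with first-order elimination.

34.3 mg/L

C₀ = Dose / Vd = 2120 / 34.0 = 62.35 mg/L
k = ln2 / t½ = 0.693147 / 27.7 = 0.02502 h⁻¹
C = C₀ · e^(−k·t) = 62.35 × e^(−0.02502 × 23.9)
  = 62.35 × 0.5499 = 34.29 mg/L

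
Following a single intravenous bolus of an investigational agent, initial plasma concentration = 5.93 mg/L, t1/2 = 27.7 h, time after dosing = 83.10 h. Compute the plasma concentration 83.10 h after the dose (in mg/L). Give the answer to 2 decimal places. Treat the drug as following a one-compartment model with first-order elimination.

k = ln2 / t½ = 0.693147 / 27.7 = 0.02502 h⁻¹
t / t½ = 83.10 / 27.7 = 3 half-lives
C = C₀ × (1/2)^3 = 5.930 × 0.1250 = 0.7413 mg/L

0.74 mg/L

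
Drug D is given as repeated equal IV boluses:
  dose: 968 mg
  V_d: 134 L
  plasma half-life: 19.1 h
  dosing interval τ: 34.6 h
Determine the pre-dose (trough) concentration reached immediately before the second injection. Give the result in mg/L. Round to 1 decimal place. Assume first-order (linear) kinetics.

C₀ per dose = Dose / Vd = 968 / 134 = 7.224 mg/L
k = ln2 / t½ = 0.693147 / 19.1 = 0.03629 h⁻¹
Fraction remaining after one interval: r = e^(−kτ) = e^(−0.03629 × 34.6) = 0.2849
Before dose 2, 1 dose has been given (aged 1τ).
C_trough = C₀ × r = 7.224 × 0.2849 = 2.058 mg/L

2.1 mg/L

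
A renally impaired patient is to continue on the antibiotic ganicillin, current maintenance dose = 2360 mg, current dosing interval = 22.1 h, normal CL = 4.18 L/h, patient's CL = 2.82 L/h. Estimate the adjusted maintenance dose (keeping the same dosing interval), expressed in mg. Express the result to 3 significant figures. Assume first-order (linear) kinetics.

1590 mg

To keep the same average steady-state level, dosing rate must scale with clearance.
CL ratio = 2.82 / 4.18 = 0.6746
New dose (same interval) = 2360 × 0.6746 = 1592 mg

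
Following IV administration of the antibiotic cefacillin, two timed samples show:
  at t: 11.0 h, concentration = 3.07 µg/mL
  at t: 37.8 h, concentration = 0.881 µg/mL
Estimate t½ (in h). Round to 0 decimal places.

k = ln(C₁/C₂) / (t₂ − t₁) = ln(3.07/0.881) / (37.8 − 11.0)
  = 1.248 / 26.80 = 0.04657 h⁻¹
t½ = ln2 / k = 0.693147 / 0.04657 = 14.88 h

15 h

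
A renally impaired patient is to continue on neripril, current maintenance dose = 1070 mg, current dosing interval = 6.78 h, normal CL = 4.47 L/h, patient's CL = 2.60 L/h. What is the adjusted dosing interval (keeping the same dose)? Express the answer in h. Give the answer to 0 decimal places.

To keep the same average steady-state level, dosing rate must scale with clearance.
CL ratio = 2.60 / 4.47 = 0.5817
New interval (same dose) = 6.78 / 0.5817 = 11.66 h

12 h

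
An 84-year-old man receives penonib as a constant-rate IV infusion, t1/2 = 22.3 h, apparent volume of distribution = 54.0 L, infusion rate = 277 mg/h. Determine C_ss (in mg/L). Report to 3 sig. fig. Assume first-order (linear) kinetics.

165 mg/L

k = ln2 / t½ = 0.693147 / 22.3 = 0.03108 h⁻¹
CL = k × Vd = 0.03108 × 54.0 = 1.678 L/h
At steady state Css = R₀ / CL = 277 / 1.678 = 165.1 mg/L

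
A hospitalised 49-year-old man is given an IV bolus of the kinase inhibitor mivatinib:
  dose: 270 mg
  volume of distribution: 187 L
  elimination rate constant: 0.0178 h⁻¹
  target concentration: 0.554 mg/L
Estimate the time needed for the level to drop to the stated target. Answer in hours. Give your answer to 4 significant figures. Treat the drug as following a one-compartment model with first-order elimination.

53.81 h

C₀ = Dose / Vd = 270.0 / 187 = 1.444 mg/L
t = ln(C₀ / C) / k = ln(1.444 / 0.554) / 0.01780
  = ln(2.606) / 0.01780 = 0.9578 / 0.01780 = 53.81 h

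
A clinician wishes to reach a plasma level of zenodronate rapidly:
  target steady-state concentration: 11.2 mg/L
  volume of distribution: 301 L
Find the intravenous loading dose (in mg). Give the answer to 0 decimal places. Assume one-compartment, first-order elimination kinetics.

3371 mg

LD = Css × Vd = 11.2 × 301 = 3371 mg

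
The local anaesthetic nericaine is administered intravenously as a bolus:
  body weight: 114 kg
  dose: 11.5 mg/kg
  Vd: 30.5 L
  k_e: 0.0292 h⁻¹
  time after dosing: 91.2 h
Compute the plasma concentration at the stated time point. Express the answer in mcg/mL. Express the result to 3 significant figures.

3.00 mcg/mL

Total dose = 11.5 × 114 = 1311 mg
C₀ = Dose / Vd = 1311 / 30.5 = 42.98 mg/L
C = C₀ · e^(−k·t) = 42.98 × e^(−0.02920 × 91.2)
  = 42.98 × 0.06974 = 2.997 mg/L
(2.997 mg/L = 2.997 mcg/mL)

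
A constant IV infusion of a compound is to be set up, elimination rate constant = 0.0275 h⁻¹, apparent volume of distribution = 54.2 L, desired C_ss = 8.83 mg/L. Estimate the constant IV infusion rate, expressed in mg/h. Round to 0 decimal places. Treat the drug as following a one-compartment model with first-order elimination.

13 mg/h

CL = k × Vd = 0.02750 × 54.2 = 1.491 L/h
At steady state, infusion rate R₀ = Css × CL = 8.83 × 1.491 = 13.17 mg/h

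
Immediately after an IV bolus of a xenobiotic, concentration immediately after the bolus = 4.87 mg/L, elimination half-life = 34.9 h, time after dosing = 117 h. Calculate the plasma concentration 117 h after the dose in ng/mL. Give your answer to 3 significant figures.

k = ln2 / t½ = 0.693147 / 34.9 = 0.01986 h⁻¹
C = C₀ · e^(−k·t) = 4.870 × e^(−0.01986 × 117)
  = 4.870 × 0.09792 = 0.4769 mg/L
Convert: 0.4769 mg/L × 1000 = 476.9 ng/mL

477 ng/mL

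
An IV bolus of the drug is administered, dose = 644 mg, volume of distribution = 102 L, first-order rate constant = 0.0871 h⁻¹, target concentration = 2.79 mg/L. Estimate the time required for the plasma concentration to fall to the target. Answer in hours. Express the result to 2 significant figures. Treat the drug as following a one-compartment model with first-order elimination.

9.4 h

C₀ = Dose / Vd = 644.0 / 102 = 6.314 mg/L
t = ln(C₀ / C) / k = ln(6.314 / 2.79) / 0.08710
  = ln(2.263) / 0.08710 = 0.8167 / 0.08710 = 9.377 h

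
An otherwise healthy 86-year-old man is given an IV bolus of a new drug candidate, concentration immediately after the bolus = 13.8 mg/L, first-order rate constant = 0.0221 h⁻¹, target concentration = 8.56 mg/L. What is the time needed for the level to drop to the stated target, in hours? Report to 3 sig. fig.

21.6 h

t = ln(C₀ / C) / k = ln(13.80 / 8.56) / 0.02210
  = ln(1.612) / 0.02210 = 0.4775 / 0.02210 = 21.61 h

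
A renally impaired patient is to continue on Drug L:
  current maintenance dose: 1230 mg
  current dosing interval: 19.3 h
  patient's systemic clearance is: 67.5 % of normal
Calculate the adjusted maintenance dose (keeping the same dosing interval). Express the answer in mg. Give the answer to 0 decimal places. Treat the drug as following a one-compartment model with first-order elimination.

830 mg

To keep the same average steady-state level, dosing rate must scale with clearance.
CL ratio = 67.5 / 100 = 0.6750
New dose (same interval) = 1230 × 0.6750 = 830.3 mg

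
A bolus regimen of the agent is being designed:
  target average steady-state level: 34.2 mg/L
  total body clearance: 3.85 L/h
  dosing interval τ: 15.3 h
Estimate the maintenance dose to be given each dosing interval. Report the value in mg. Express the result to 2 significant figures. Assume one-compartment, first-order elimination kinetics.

2000 mg

At steady state, Dose/τ = Css × CL.
Dose = Css × CL × τ = 34.2 × 3.850 × 15.3 = 2015 mg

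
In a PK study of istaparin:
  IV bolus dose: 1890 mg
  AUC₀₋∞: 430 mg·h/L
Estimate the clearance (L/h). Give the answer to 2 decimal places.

4.40 L/h

CL = Dose / AUC = 1890 / 430 = 4.395 L/h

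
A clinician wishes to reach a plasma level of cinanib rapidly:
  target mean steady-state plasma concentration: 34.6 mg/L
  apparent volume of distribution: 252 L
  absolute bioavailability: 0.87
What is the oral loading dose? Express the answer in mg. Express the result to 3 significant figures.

10000 mg

LD = Css × Vd / F = 34.6 × 252 / 0.87 = 10020 mg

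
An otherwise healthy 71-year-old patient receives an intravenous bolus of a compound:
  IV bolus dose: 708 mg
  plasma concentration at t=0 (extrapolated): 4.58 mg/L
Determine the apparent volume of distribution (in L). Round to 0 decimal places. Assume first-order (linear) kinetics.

155 L

Vd = Dose / C₀ = 708.0 / 4.58 = 154.6 L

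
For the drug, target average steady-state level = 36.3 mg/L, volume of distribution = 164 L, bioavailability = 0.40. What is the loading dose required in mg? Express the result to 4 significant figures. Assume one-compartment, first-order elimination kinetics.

14880 mg

LD = Css × Vd / F = 36.3 × 164 / 0.40 = 14880 mg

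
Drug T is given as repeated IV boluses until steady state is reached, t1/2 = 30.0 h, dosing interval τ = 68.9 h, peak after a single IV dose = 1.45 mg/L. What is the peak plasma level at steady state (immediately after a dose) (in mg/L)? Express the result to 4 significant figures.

k = ln2 / t½ = 0.693147 / 30.0 = 0.02310 h⁻¹
e^(−kτ) = e^(−0.02310 × 68.9) = 0.2036
Accumulation ratio R = 1 / (1 − e^(−kτ)) = 1 / (1 − 0.2036) = 1.256
Steady-state peak = C₀ × R = 1.45 × 1.256 = 1.821 mg/L

1.821 mg/L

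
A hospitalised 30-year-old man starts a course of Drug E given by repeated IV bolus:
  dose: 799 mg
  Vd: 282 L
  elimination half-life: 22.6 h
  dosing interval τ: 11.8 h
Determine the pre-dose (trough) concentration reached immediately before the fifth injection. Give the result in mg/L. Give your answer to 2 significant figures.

C₀ per dose = Dose / Vd = 799 / 282 = 2.833 mg/L
k = ln2 / t½ = 0.693147 / 22.6 = 0.03067 h⁻¹
Fraction remaining after one interval: r = e^(−kτ) = e^(−0.03067 × 11.8) = 0.6963
Before dose 5, 4 doses have been given (aged 1τ, 2τ, 3τ, 4τ).
C_trough = C₀ × (r + r² + … + r^4) = C₀ × r(1−r^4)/(1−r)
        = 2.833 × 0.6963 × (1 − 0.2351) / (1 − 0.6963) = 4.968 mg/L

5.0 mg/L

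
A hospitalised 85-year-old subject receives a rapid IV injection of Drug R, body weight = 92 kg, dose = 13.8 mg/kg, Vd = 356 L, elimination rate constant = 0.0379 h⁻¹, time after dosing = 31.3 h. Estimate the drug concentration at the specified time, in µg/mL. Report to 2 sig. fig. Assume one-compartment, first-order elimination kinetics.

Total dose = 13.8 × 92 = 1270 mg
C₀ = Dose / Vd = 1270 / 356 = 3.567 mg/L
C = C₀ · e^(−k·t) = 3.567 × e^(−0.03790 × 31.3)
  = 3.567 × 0.3054 = 1.089 mg/L
(1.089 mg/L = 1.089 µg/mL)

1.1 µg/mL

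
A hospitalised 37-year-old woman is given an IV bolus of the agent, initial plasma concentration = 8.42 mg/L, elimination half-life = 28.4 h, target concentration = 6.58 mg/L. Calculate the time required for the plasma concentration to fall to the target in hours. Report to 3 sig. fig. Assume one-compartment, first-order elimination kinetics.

10.1 h

k = ln2 / t½ = 0.693147 / 28.4 = 0.02441 h⁻¹
t = ln(C₀ / C) / k = ln(8.420 / 6.58) / 0.02441
  = ln(1.280) / 0.02441 = 0.2469 / 0.02441 = 10.11 h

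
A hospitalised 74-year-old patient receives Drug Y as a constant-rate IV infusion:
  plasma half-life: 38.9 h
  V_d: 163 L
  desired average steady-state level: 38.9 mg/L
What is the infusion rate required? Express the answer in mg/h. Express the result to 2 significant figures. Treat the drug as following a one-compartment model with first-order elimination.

110 mg/h

k = ln2 / t½ = 0.693147 / 38.9 = 0.01782 h⁻¹
CL = k × Vd = 0.01782 × 163 = 2.905 L/h
At steady state, infusion rate R₀ = Css × CL = 38.9 × 2.905 = 113.0 mg/h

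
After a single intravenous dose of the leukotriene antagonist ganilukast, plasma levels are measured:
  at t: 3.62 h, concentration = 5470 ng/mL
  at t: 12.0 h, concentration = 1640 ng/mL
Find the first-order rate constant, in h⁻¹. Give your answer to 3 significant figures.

k = ln(C₁/C₂) / (t₂ − t₁) = ln(5470/1640) / (12.0 − 3.62)
  = 1.205 / 8.380 = 0.1438 h⁻¹

0.144 h⁻¹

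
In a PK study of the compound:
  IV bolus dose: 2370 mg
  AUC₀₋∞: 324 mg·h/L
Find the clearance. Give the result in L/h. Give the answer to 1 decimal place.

7.3 L/h

CL = Dose / AUC = 2370 / 324 = 7.315 L/h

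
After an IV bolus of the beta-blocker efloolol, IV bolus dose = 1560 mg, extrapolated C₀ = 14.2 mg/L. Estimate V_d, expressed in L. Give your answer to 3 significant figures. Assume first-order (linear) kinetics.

Vd = Dose / C₀ = 1560 / 14.2 = 109.9 L

110 L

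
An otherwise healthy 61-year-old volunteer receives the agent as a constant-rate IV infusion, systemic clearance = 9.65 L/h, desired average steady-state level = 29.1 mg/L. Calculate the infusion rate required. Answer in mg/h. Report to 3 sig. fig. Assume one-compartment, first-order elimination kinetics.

281 mg/h

At steady state, infusion rate R₀ = Css × CL = 29.1 × 9.650 = 280.8 mg/h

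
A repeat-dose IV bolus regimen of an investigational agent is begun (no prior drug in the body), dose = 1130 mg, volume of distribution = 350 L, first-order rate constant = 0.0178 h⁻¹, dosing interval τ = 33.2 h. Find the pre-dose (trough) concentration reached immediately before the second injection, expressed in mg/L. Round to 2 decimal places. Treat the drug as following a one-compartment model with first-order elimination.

1.79 mg/L

C₀ per dose = Dose / Vd = 1130 / 350 = 3.229 mg/L
Fraction remaining after one interval: r = e^(−kτ) = e^(−0.01780 × 33.2) = 0.5538
Before dose 2, 1 dose has been given (aged 1τ).
C_trough = C₀ × r = 3.229 × 0.5538 = 1.788 mg/L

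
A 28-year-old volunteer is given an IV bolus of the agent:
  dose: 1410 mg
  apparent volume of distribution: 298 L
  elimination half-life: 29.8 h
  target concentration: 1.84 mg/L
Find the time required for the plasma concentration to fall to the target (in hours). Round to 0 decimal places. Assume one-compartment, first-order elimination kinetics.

41 h

C₀ = Dose / Vd = 1410 / 298 = 4.732 mg/L
k = ln2 / t½ = 0.693147 / 29.8 = 0.02326 h⁻¹
t = ln(C₀ / C) / k = ln(4.732 / 1.84) / 0.02326
  = ln(2.572) / 0.02326 = 0.9447 / 0.02326 = 40.61 h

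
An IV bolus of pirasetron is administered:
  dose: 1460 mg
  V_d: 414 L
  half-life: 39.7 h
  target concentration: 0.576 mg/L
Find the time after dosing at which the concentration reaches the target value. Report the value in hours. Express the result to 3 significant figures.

C₀ = Dose / Vd = 1460 / 414 = 3.527 mg/L
k = ln2 / t½ = 0.693147 / 39.7 = 0.01746 h⁻¹
t = ln(C₀ / C) / k = ln(3.527 / 0.576) / 0.01746
  = ln(6.123) / 0.01746 = 1.812 / 0.01746 = 103.8 h

104 h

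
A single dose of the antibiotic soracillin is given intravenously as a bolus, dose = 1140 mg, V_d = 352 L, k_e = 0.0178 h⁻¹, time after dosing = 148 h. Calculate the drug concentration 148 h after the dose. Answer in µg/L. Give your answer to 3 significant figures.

C₀ = Dose / Vd = 1140 / 352 = 3.239 mg/L
C = C₀ · e^(−k·t) = 3.239 × e^(−0.01780 × 148)
  = 3.239 × 0.07176 = 0.2324 mg/L
Convert: 0.2324 mg/L × 1000 = 232.4 µg/L

232 µg/L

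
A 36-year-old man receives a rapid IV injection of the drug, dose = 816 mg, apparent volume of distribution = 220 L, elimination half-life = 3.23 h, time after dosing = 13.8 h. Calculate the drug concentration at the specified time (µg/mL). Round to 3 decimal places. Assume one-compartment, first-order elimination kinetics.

C₀ = Dose / Vd = 816.0 / 220 = 3.709 mg/L
k = ln2 / t½ = 0.693147 / 3.23 = 0.2146 h⁻¹
C = C₀ · e^(−k·t) = 3.709 × e^(−0.2146 × 13.8)
  = 3.709 × 0.05174 = 0.1919 mg/L
(0.1919 mg/L = 0.1919 µg/mL)

0.192 µg/mL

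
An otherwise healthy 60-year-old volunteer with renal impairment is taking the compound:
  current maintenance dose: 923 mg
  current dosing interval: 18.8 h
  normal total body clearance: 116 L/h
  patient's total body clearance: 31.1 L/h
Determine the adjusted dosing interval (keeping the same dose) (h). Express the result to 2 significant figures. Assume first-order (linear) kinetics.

70 h

To keep the same average steady-state level, dosing rate must scale with clearance.
CL ratio = 31.1 / 116 = 0.2681
New interval (same dose) = 18.8 / 0.2681 = 70.12 h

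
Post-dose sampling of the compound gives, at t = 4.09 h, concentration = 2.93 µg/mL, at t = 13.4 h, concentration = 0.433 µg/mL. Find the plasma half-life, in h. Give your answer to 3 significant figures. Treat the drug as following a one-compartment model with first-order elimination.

k = ln(C₁/C₂) / (t₂ − t₁) = ln(2.93/0.433) / (13.4 − 4.09)
  = 1.912 / 9.310 = 0.2054 h⁻¹
t½ = ln2 / k = 0.693147 / 0.2054 = 3.375 h

3.38 h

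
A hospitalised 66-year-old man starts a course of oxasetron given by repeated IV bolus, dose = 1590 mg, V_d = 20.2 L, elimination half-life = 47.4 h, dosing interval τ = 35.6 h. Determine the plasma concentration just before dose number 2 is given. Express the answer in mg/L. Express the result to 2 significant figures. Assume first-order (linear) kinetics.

C₀ per dose = Dose / Vd = 1590 / 20.2 = 78.71 mg/L
k = ln2 / t½ = 0.693147 / 47.4 = 0.01462 h⁻¹
Fraction remaining after one interval: r = e^(−kτ) = e^(−0.01462 × 35.6) = 0.5942
Before dose 2, 1 dose has been given (aged 1τ).
C_trough = C₀ × r = 78.71 × 0.5942 = 46.77 mg/L

47 mg/L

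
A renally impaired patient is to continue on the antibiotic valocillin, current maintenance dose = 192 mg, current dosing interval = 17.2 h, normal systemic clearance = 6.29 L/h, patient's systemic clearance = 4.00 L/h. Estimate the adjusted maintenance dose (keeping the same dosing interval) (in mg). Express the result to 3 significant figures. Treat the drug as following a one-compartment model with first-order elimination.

To keep the same average steady-state level, dosing rate must scale with clearance.
CL ratio = 4.00 / 6.29 = 0.6359
New dose (same interval) = 192 × 0.6359 = 122.1 mg

122 mg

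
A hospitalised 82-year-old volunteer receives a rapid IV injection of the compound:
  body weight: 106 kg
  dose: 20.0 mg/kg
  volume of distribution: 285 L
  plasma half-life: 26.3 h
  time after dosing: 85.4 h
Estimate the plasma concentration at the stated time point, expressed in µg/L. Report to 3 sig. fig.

783 µg/L

Total dose = 20.0 × 106 = 2120 mg
C₀ = Dose / Vd = 2120 / 285 = 7.439 mg/L
k = ln2 / t½ = 0.693147 / 26.3 = 0.02636 h⁻¹
C = C₀ · e^(−k·t) = 7.439 × e^(−0.02636 × 85.4)
  = 7.439 × 0.1053 = 0.7833 mg/L
Convert: 0.7833 mg/L × 1000 = 783.3 µg/L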